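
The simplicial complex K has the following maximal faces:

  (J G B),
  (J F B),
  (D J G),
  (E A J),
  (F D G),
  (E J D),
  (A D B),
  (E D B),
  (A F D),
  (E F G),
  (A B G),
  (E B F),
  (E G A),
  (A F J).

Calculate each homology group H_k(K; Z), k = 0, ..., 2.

Order the vertices as A < B < D < E < F < G < J. Listing each simplex with vertices in this order, K has dimension 2 with simplices:

  0-simplices (7): A, B, D, E, F, G, J
  1-simplices (21): AB, AD, AE, AF, AG, AJ, BD, BE, BF, BG, BJ, DE, DF, DG, DJ, EF, EG, EJ, FG, FJ, GJ
  2-simplices (14): ABD, ABG, ADF, AEG, AEJ, AFJ, BDE, BEF, BFJ, BGJ, DEJ, DFG, DGJ, EFG

Hence C_0 ≅ Z^7, C_1 ≅ Z^21, C_2 ≅ Z^14.

∂_1: C_1 → C_0 maps an edge to its endpoints' difference, ∂[p,q] = q − p.
The 7×21 boundary matrix has rank 6 and Smith normal form diag(1,1,1,1,1,1).

Boundary ∂_2: C_2 → C_1 maps a triangle to the signed sum of its edges. For instance
  ∂AEG = EG − AG + AE,
  ∂BDE = DE − BE + BD.
The 21×14 boundary matrix has rank 13 and Smith normal form diag(1,1,1,1,1,1,1,1,1,1,1,1,1).

From H_k ≅ ker(∂_k) / im(∂_{k+1}) we obtain:

  H_0: rank C_0 − rank ∂_1 = 7 − 6 = 1, and the invariant factors of ∂_1 are all 1, so H_0 = Z.
  H_1: rank ker ∂_1 − rank ∂_2 = (21 − 6) − 13 = 2, and the invariant factors of ∂_2 are all 1, so H_1 = Z^2.
  H_2: rank ker ∂_2 − rank ∂_3 = (14 − 13) − 0 = 1, and there is no ∂_3, so H_2 = Z.

As a check, the Euler characteristic is 7 − 21 + 14 = 0, which agrees with 1 − 2 + 1 = 0.
(K is a triangulation of the torus T^2.)

H_0 ≅ Z,  H_1 ≅ Z^2,  H_2 ≅ Z.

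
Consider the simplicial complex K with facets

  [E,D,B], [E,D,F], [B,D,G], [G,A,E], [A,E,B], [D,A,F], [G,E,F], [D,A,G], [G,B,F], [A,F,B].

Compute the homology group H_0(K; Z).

H_0 ≅ Z.

Order the vertices as A < B < D < E < F < G. Listing each simplex with vertices in this order, K has dimension 2 with simplices:

  0-simplices (6): A, B, D, E, F, G
  1-simplices (15): AB, AD, AE, AF, AG, BD, BE, BF, BG, DE, DF, DG, EF, EG, FG
  2-simplices (10): ABE, ABF, ADF, ADG, AEG, BDE, BDG, BFG, DEF, EFG

giving chain groups C_0 ≅ Z^6, C_1 ≅ Z^15, C_2 ≅ Z^10.

∂_1: C_1 → C_0 is given by ∂[p,q] = [q] − [p]. For instance
  ∂AG = G − A.
This gives a 6×15 integer matrix of rank 5; reducing to Smith normal form yields diagonal entries (1,1,1,1,1).

The boundary map ∂_2: C_2 → C_1 sends each 2-simplex [p,q,r] to [q,r] − [p,r] + [p,q]. For instance
  ∂DEF = EF − DF + DE,
  ∂AEG = EG − AG + AE.
As a 15×10 matrix over Z this has rank 10, with invariant factors (1,1,1,1,1,1,1,1,1,2).

Computing H_k = (kernel of ∂_k) / (image of ∂_{k+1}):

  H_0: rank C_0 − rank ∂_1 = 6 − 5 = 1, and the invariant factors of ∂_1 are all 1, so H_0 = Z.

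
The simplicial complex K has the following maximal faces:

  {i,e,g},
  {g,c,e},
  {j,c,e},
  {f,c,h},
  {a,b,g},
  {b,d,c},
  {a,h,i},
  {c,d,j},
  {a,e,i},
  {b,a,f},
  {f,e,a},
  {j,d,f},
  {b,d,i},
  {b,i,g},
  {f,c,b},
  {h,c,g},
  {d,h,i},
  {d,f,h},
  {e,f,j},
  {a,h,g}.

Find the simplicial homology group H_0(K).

H_0 = Z.

K has 10 vertices, 30 edges, 20 triangles.
rank ∂_0 = 0, rank ∂_1 = 9 ⇒ b_0 = 10 − 0 − 9 = 1; all invariant factors of ∂_1 are 1 so no torsion. So H_0 ≅ Z.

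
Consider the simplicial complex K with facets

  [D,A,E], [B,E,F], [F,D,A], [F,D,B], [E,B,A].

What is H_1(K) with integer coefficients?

H_1 ≅ Z.

Fix the vertex order A < B < D < E < F and write every simplex with vertices in increasing order. Then dim K = 2 and the simplices of K are:

  0-simplices (5): A, B, D, E, F
  1-simplices (10): AB, AD, AE, AF, BD, BE, BF, DE, DF, EF
  2-simplices (5): ABE, ADE, ADF, BDF, BEF

Hence C_0 ≅ Z^5, C_1 ≅ Z^10, C_2 ≅ Z^5.

The boundary map ∂_1: C_1 → C_0 sends each edge [p,q] (with p < q) to q − p.
The 5×10 boundary matrix has rank 4 and Smith normal form diag(1,1,1,1).

∂_2: C_2 → C_1 maps a triangle to the signed sum of its edges. For instance
  ∂ADF = DF − AF + AD,
  ∂ADE = DE − AE + AD.
As a 10×5 matrix over Z this has rank 5, with invariant factors (1,1,1,1,1).

Computing H_k = (kernel of ∂_k) / (image of ∂_{k+1}):

  H_1: rank ker ∂_1 − rank ∂_2 = (10 − 4) − 5 = 1, and the invariant factors of ∂_2 are all 1, so H_1 ≅ Z.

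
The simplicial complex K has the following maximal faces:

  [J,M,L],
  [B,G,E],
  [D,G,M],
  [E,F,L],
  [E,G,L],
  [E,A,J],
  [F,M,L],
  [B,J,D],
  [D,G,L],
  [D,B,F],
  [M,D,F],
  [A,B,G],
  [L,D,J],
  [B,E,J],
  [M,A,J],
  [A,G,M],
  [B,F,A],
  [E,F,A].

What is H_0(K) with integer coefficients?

H_0 = Z.

Fix the vertex order A < B < D < E < F < G < J < L < M and write every simplex with vertices in increasing order. Then dim K = 2 and the simplices of K are:

  0-simplices (9): A, B, D, E, F, G, J, L, M
  1-simplices (27): AB, AE, AF, AG, AJ, AM, BD, BE, BF, BG, BJ, DF, DG, DJ, DL, DM, EF, EG, EJ, EL, FL, FM, GL, GM, JL, JM, LM
  2-simplices (18): ABF, ABG, AEF, AEJ, AGM, AJM, BDF, BDJ, BEG, BEJ, DFM, DGL, DGM, DJL, EFL, EGL, FLM, JLM

giving chain groups C_0 ≅ Z^9, C_1 ≅ Z^27, C_2 ≅ Z^18.

Boundary ∂_1: C_1 → C_0 sends each edge [p,q] (with p < q) to q − p.
This gives a 9×27 integer matrix of rank 8; reducing to Smith normal form yields diagonal entries (1,1,1,1,1,1,1,1).

Boundary ∂_2: C_2 → C_1 sends each 2-simplex [p,q,r] to [q,r] − [p,r] + [p,q]. For instance
  ∂BEJ = EJ − BJ + BE,
  ∂BDJ = DJ − BJ + BD.
The 27×18 boundary matrix has rank 18 and Smith normal form diag(1,1,1,1,1,1,1,1,1,1,1,1,1,1,1,1,1,2).

Now H_k = ker ∂_k / im ∂_{k+1}, so:

  H_0: rank C_0 − rank ∂_1 = 9 − 8 = 1, and the invariant factors of ∂_1 are all 1, so H_0 ≅ Z.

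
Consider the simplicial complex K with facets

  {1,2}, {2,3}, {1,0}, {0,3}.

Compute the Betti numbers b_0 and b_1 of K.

b_0 = 1, b_1 = 1.

Fix the vertex order 0 < 1 < 2 < 3 and write every simplex with vertices in increasing order. Then dim K = 1 and the simplices of K are:

  0-simplices (4): [0], [1], [2], [3]
  1-simplices (4): [0,1], [0,3], [1,2], [2,3]

Hence C_0 ≅ Z^4, C_1 ≅ Z^4.

∂_1: C_1 → C_0 maps an edge to its endpoints' difference, ∂[p,q] = q − p. For instance
  ∂[0,3] = [3] − [0].
The 4×4 boundary matrix has rank 3 and Smith normal form diag(1,1,1).

Computing H_k = (kernel of ∂_k) / (image of ∂_{k+1}):

  H_0: rank C_0 − rank ∂_1 = 4 − 3 = 1, and the invariant factors of ∂_1 are all 1, so H_0 ≅ Z.
  H_1: rank ker ∂_1 − rank ∂_2 = (4 − 3) − 0 = 1, and there is no ∂_2, so H_1 ≅ Z.

As a check, the Euler characteristic is 4 − 4 = 0, which agrees with 1 − 1 = 0.

Hence the Betti numbers are b_0 = 1, b_1 = 1.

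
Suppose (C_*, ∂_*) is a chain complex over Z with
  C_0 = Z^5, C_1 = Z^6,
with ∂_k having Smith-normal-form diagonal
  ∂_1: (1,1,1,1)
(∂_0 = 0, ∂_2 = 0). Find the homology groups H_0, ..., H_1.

H_0: b_0 = 5 − 0 − 4 = 1; torsion from ∂_1 factors > 1: none. So H_0 ≅ Z.
H_1: b_1 = 6 − 4 − 0 = 2; torsion from ∂_2 factors > 1: none. So H_1 ≅ Z^2.

H_0 ≅ Z,  H_1 ≅ Z^2.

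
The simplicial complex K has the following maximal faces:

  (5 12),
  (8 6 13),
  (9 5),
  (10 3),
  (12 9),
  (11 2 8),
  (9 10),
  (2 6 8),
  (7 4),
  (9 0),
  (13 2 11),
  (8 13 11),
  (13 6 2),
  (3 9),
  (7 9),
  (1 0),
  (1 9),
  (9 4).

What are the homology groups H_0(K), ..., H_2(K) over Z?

H_0 ≅ Z^2,  H_1 ≅ Z^4,  H_2 ≅ Z.

K has 14 vertices, 21 edges, 6 triangles.
rank ∂_0 = 0, rank ∂_1 = 12 ⇒ b_0 = 14 − 0 − 12 = 2; all invariant factors of ∂_1 are 1 so no torsion. So H_0 ≅ Z^2.
rank ∂_1 = 12, rank ∂_2 = 5 ⇒ b_1 = 21 − 12 − 5 = 4; all invariant factors of ∂_2 are 1 so no torsion. So H_1 ≅ Z^4.
rank ∂_2 = 5, rank ∂_3 = 0 ⇒ b_2 = 6 − 5 − 0 = 1. So H_2 ≅ Z.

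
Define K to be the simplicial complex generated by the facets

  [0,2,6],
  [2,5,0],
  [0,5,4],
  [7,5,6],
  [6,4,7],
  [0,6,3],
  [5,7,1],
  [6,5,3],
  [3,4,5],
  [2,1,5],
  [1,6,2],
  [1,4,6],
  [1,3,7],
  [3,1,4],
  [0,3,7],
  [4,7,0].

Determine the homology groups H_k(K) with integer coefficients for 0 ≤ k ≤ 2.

H_0 = Z,  H_1 = Z^2,  H_2 = Z.

We work with the vertex ordering 0 < 1 < 2 < 3 < 4 < 5 < 6 < 7. The simplices of K, each written with vertices in increasing order, are:

  0-simplices (8): [0], [1], [2], [3], [4], [5], [6], [7]
  1-simplices (24): (24 of them)
  2-simplices (16): [0,2,5], [0,2,6], [0,3,6], [0,3,7], [0,4,5], [0,4,7], [1,2,5], [1,2,6], [1,3,4], [1,3,7], [1,4,6], [1,5,7], [3,4,5], [3,5,6], [4,6,7], [5,6,7]

giving chain groups C_0 ≅ Z^8, C_1 ≅ Z^24, C_2 ≅ Z^16.

The boundary map ∂_1: C_1 → C_0 is given by ∂[p,q] = [q] − [p].
As a 8×24 matrix over Z this has rank 7, with invariant factors (1,1,1,1,1,1,1).

Boundary ∂_2: C_2 → C_1 acts by ∂[p,q,r] = [q,r] − [p,r] + [p,q]. For instance
  ∂[3,4,5] = [4,5] − [3,5] + [3,4],
  ∂[4,6,7] = [6,7] − [4,7] + [4,6].
The resulting 24×16 matrix has rank 15, and its Smith normal form has invariant factors (1,1,1,1,1,1,1,1,1,1,1,1,1,1,1).

Now H_k = ker ∂_k / im ∂_{k+1}, so:

  H_0: rank C_0 − rank ∂_1 = 8 − 7 = 1, and the invariant factors of ∂_1 are all 1, so H_0 = Z.
  H_1: rank ker ∂_1 − rank ∂_2 = (24 − 7) − 15 = 2, and the invariant factors of ∂_2 are all 1, so H_1 = Z^2.
  H_2: rank ker ∂_2 − rank ∂_3 = (16 − 15) − 0 = 1, and there is no ∂_3, so H_2 = Z.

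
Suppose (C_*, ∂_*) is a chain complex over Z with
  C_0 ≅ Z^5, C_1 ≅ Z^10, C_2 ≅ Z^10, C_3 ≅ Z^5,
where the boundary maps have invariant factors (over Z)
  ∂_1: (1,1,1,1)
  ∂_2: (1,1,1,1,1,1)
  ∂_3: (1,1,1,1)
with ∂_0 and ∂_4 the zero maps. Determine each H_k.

H_0 ≅ Z,  H_1 = 0,  H_2 = 0,  H_3 ≅ Z.

H_0: b_0 = 5 − 0 − 4 = 1; torsion from ∂_1 factors > 1: none. So H_0 ≅ Z.
H_1: b_1 = 10 − 4 − 6 = 0; torsion from ∂_2 factors > 1: none. So H_1 ≅ 0.
H_2: b_2 = 10 − 6 − 4 = 0; torsion from ∂_3 factors > 1: none. So H_2 ≅ 0.
H_3: b_3 = 5 − 4 − 0 = 1; torsion from ∂_4 factors > 1: none. So H_3 ≅ Z.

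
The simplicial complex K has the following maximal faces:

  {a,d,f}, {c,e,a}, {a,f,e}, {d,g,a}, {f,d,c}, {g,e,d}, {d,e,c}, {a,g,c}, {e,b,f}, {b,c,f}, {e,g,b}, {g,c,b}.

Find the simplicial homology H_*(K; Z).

H_0 = Z,  H_1 = Z/2Z,  H_2 = 0.

K has 7 vertices, 18 edges, 12 triangles.
rank ∂_0 = 0, rank ∂_1 = 6 ⇒ b_0 = 7 − 0 − 6 = 1; all invariant factors of ∂_1 are 1 so no torsion. So H_0 = Z.
rank ∂_1 = 6, rank ∂_2 = 12 ⇒ b_1 = 18 − 6 − 12 = 0; ∂_2 has invariant factor(s) [2] giving torsion. So H_1 = Z/2Z.
rank ∂_2 = 12, rank ∂_3 = 0 ⇒ b_2 = 12 − 12 − 0 = 0. So H_2 = 0.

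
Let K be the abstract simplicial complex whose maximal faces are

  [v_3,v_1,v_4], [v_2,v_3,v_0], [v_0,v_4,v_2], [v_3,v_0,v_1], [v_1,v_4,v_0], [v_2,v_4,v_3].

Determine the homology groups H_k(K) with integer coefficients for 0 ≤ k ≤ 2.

H_0 ≅ Z,  H_1 = 0,  H_2 ≅ Z.

We work with the vertex ordering v_0 < v_1 < v_2 < v_3 < v_4. The simplices of K, each written with vertices in increasing order, are:

  0-simplices (5): [v_0], [v_1], [v_2], [v_3], [v_4]
  1-simplices (9): [v_0,v_1], [v_0,v_2], [v_0,v_3], [v_0,v_4], [v_1,v_3], [v_1,v_4], [v_2,v_3], [v_2,v_4], [v_3,v_4]
  2-simplices (6): [v_0,v_1,v_3], [v_0,v_1,v_4], [v_0,v_2,v_3], [v_0,v_2,v_4], [v_1,v_3,v_4], [v_2,v_3,v_4]

so the chain groups are C_0 ≅ Z^5, C_1 ≅ Z^9, C_2 ≅ Z^6.

∂_1: C_1 → C_0 is given by ∂[p,q] = [q] − [p]. For instance
  ∂[v_3,v_4] = [v_4] − [v_3].
The resulting 5×9 matrix has rank 4, and its Smith normal form has invariant factors (1,1,1,1).

∂_2: C_2 → C_1 sends each 2-simplex [p,q,r] to [q,r] − [p,r] + [p,q]. For instance
  ∂[v_0,v_1,v_3] = [v_1,v_3] − [v_0,v_3] + [v_0,v_1],
  ∂[v_0,v_2,v_3] = [v_2,v_3] − [v_0,v_3] + [v_0,v_2].
As a 9×6 matrix over Z this has rank 5, with invariant factors (1,1,1,1,1).

Computing H_k = (kernel of ∂_k) / (image of ∂_{k+1}):

  H_0: rank C_0 − rank ∂_1 = 5 − 4 = 1, and the invariant factors of ∂_1 are all 1, so H_0 ≅ Z.
  H_1: rank ker ∂_1 − rank ∂_2 = (9 − 4) − 5 = 0, and the invariant factors of ∂_2 are all 1, so H_1 ≅ 0.
  H_2: rank ker ∂_2 − rank ∂_3 = (6 − 5) − 0 = 1, and there is no ∂_3, so H_2 ≅ Z.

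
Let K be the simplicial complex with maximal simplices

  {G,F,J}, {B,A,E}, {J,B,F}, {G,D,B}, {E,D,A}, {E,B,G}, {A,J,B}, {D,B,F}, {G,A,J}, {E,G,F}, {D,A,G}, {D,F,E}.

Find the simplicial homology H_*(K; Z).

We work with the vertex ordering A < B < D < E < F < G < J. The simplices of K, each written with vertices in increasing order, are:

  0-simplices (7): A, B, D, E, F, G, J
  1-simplices (18): AB, AD, AE, AG, AJ, BD, BE, BF, BG, BJ, DE, DF, DG, EF, EG, FG, FJ, GJ
  2-simplices (12): ABE, ABJ, ADE, ADG, AGJ, BDF, BDG, BEG, BFJ, DEF, EFG, FGJ

Hence C_0 ≅ Z^7, C_1 ≅ Z^18, C_2 ≅ Z^12.

∂_1: C_1 → C_0 is given by ∂[p,q] = [q] − [p]. For instance
  ∂BF = F − B.
The resulting 7×18 matrix has rank 6, and its Smith normal form has invariant factors (1,1,1,1,1,1).

∂_2: C_2 → C_1 maps a triangle to the signed sum of its edges. For instance
  ∂BDF = DF − BF + BD,
  ∂BDG = DG − BG + BD.
This gives a 18×12 integer matrix of rank 12; reducing to Smith normal form yields diagonal entries (1,1,1,1,1,1,1,1,1,1,1,2).

Reading off H_k = ker ∂_k / im ∂_{k+1}:

  H_0: rank C_0 − rank ∂_1 = 7 − 6 = 1, and the invariant factors of ∂_1 are all 1, so H_0 ≅ Z.
  H_1: rank ker ∂_1 − rank ∂_2 = (18 − 6) − 12 = 0, and ∂_2 has invariant factor 2 > 1, so H_1 ≅ Z/2Z.
  H_2: rank ker ∂_2 − rank ∂_3 = (12 − 12) − 0 = 0, and there is no ∂_3, so H_2 ≅ 0.

H_0 ≅ Z,  H_1 ≅ Z/2Z,  H_2 = 0.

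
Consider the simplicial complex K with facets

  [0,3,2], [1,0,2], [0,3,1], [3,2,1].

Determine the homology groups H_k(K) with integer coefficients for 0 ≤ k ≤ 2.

H_0 ≅ Z,  H_1 = 0,  H_2 ≅ Z.

Fix the vertex order 0 < 1 < 2 < 3 and write every simplex with vertices in increasing order. Then dim K = 2 and the simplices of K are:

  0-simplices (4): [0], [1], [2], [3]
  1-simplices (6): [0,1], [0,2], [0,3], [1,2], [1,3], [2,3]
  2-simplices (4): [0,1,2], [0,1,3], [0,2,3], [1,2,3]

so the chain groups are C_0 ≅ Z^4, C_1 ≅ Z^6, C_2 ≅ Z^4.

∂_1: C_1 → C_0 maps an edge to its endpoints' difference, ∂[p,q] = q − p.
The resulting 4×6 matrix has rank 3, and its Smith normal form has invariant factors (1,1,1).

The boundary map ∂_2: C_2 → C_1 maps a triangle to the signed sum of its edges. For instance
  ∂[0,1,2] = [1,2] − [0,2] + [0,1],
  ∂[0,1,3] = [1,3] − [0,3] + [0,1].
The 6×4 boundary matrix has rank 3 and Smith normal form diag(1,1,1).

Reading off H_k = ker ∂_k / im ∂_{k+1}:

  H_0: rank C_0 − rank ∂_1 = 4 − 3 = 1, and the invariant factors of ∂_1 are all 1, so H_0 = Z.
  H_1: rank ker ∂_1 − rank ∂_2 = (6 − 3) − 3 = 0, and the invariant factors of ∂_2 are all 1, so H_1 = 0.
  H_2: rank ker ∂_2 − rank ∂_3 = (4 − 3) − 0 = 1, and there is no ∂_3, so H_2 = Z.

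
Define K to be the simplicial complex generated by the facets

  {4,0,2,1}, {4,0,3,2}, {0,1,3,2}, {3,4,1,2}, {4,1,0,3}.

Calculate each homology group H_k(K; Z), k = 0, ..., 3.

Order the vertices as 0 < 1 < 2 < 3 < 4. Listing each simplex with vertices in this order, K has dimension 3 with simplices:

  0-simplices (5): [0], [1], [2], [3], [4]
  1-simplices (10): [0,1], [0,2], [0,3], [0,4], [1,2], [1,3], [1,4], [2,3], [2,4], [3,4]
  2-simplices (10): [0,1,2], [0,1,3], [0,1,4], [0,2,3], [0,2,4], [0,3,4], [1,2,3], [1,2,4], [1,3,4], [2,3,4]
  3-simplices (5): [0,1,2,3], [0,1,2,4], [0,1,3,4], [0,2,3,4], [1,2,3,4]

so the chain groups are C_0 ≅ Z^5, C_1 ≅ Z^10, C_2 ≅ Z^10, C_3 ≅ Z^5.

∂_1: C_1 → C_0 maps an edge to its endpoints' difference, ∂[p,q] = q − p. For instance
  ∂[2,4] = [4] − [2].
The 5×10 boundary matrix has rank 4 and Smith normal form diag(1,1,1,1).

Boundary ∂_2: C_2 → C_1 maps a triangle to the signed sum of its edges. For instance
  ∂[2,3,4] = [3,4] − [2,4] + [2,3],
  ∂[0,2,3] = [2,3] − [0,3] + [0,2].
As a 10×10 matrix over Z this has rank 6, with invariant factors (1,1,1,1,1,1).

∂_3: C_3 → C_2 sends each 3-simplex σ to the alternating sum Σ_i (−1)^i (σ with its i-th vertex removed). For instance
  ∂[0,2,3,4] = [2,3,4] − [0,3,4] + [0,2,4] − [0,2,3],
  ∂[1,2,3,4] = [2,3,4] − [1,3,4] + [1,2,4] − [1,2,3].
This gives a 10×5 integer matrix of rank 4; reducing to Smith normal form yields diagonal entries (1,1,1,1).

Reading off H_k = ker ∂_k / im ∂_{k+1}:

  H_0: rank C_0 − rank ∂_1 = 5 − 4 = 1, and the invariant factors of ∂_1 are all 1, so H_0 ≅ Z.
  H_1: rank ker ∂_1 − rank ∂_2 = (10 − 4) − 6 = 0, and the invariant factors of ∂_2 are all 1, so H_1 ≅ 0.
  H_2: rank ker ∂_2 − rank ∂_3 = (10 − 6) − 4 = 0, and the invariant factors of ∂_3 are all 1, so H_2 ≅ 0.
  H_3: rank ker ∂_3 − rank ∂_4 = (5 − 4) − 0 = 1, and there is no ∂_4, so H_3 ≅ Z.

(K is a triangulation of the 3-sphere S^3.)

H_0 = Z,  H_1 = 0,  H_2 = 0,  H_3 = Z.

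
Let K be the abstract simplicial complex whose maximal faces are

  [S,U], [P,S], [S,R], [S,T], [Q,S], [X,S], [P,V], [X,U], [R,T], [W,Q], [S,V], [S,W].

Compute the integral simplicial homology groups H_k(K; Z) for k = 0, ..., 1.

We work with the vertex ordering P < Q < R < S < T < U < V < W < X. The simplices of K, each written with vertices in increasing order, are:

  0-simplices (9): P, Q, R, S, T, U, V, W, X
  1-simplices (12): PS, PV, QS, QW, RS, RT, ST, SU, SV, SW, SX, UX

giving chain groups C_0 ≅ Z^9, C_1 ≅ Z^12.

Boundary ∂_1: C_1 → C_0 sends each edge [p,q] (with p < q) to q − p. For instance
  ∂QW = W − Q.
The 9×12 boundary matrix has rank 8 and Smith normal form diag(1,1,1,1,1,1,1,1).

From H_k ≅ ker(∂_k) / im(∂_{k+1}) we obtain:

  H_0: rank C_0 − rank ∂_1 = 9 − 8 = 1, and the invariant factors of ∂_1 are all 1, so H_0 ≅ Z.
  H_1: rank ker ∂_1 − rank ∂_2 = (12 − 8) − 0 = 4, and there is no ∂_2, so H_1 ≅ Z^4.

(K is a triangulation of a wedge of 4 circles.)

H_0 ≅ Z,  H_1 ≅ Z^4.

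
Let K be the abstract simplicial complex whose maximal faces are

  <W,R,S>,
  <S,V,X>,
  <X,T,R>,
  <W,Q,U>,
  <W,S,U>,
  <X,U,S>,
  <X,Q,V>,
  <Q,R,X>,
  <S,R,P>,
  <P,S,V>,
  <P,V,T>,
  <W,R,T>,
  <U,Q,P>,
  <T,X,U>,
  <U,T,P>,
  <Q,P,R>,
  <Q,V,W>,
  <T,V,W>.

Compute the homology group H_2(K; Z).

We work with the vertex ordering P < Q < R < S < T < U < V < W < X. The simplices of K, each written with vertices in increasing order, are:

  0-simplices (9): P, Q, R, S, T, U, V, W, X
  1-simplices (27): PQ, PR, PS, PT, PU, PV, QR, QU, QV, QW, QX, RS, RT, RW, RX, SU, SV, SW, SX, TU, TV, TW, TX, UW, UX, VW, VX
  2-simplices (18): PQR, PQU, PRS, PSV, PTU, PTV, QRX, QUW, QVW, QVX, RSW, RTW, RTX, SUW, SUX, SVX, TUX, TVW

so the chain groups are C_0 ≅ Z^9, C_1 ≅ Z^27, C_2 ≅ Z^18.

The boundary map ∂_1: C_1 → C_0 sends each edge [p,q] (with p < q) to q − p. For instance
  ∂SX = X − S.
This gives a 9×27 integer matrix of rank 8; reducing to Smith normal form yields diagonal entries (1,1,1,1,1,1,1,1).

The boundary map ∂_2: C_2 → C_1 maps a triangle to the signed sum of its edges. For instance
  ∂QUW = UW − QW + QU,
  ∂PQU = QU − PU + PQ.
The 27×18 boundary matrix has rank 17 and Smith normal form diag(1,1,1,1,1,1,1,1,1,1,1,1,1,1,1,1,1).

From H_k ≅ ker(∂_k) / im(∂_{k+1}) we obtain:

  H_2: rank ker ∂_2 − rank ∂_3 = (18 − 17) − 0 = 1, and there is no ∂_3, so H_2 = Z.

H_2 = Z.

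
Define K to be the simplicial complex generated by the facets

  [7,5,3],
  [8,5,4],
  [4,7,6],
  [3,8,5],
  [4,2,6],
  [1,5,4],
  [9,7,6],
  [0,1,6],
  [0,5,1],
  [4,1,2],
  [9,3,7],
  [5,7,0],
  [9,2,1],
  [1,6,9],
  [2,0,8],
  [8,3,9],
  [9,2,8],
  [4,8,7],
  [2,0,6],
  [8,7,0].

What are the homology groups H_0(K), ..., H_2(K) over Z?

Take the total order 0 < 1 < 2 < 3 < 4 < 5 < 6 < 7 < 8 < 9 on the vertex set. Then K (dimension 2) consists of the simplices:

  0-simplices (10): [0], [1], [2], [3], [4], [5], [6], [7], [8], [9]
  1-simplices (30): (30 of them)
  2-simplices (20): (20 of them)

giving chain groups C_0 ≅ Z^10, C_1 ≅ Z^30, C_2 ≅ Z^20.

The boundary map ∂_1: C_1 → C_0 maps an edge to its endpoints' difference, ∂[p,q] = q − p. For instance
  ∂[0,7] = [7] − [0].
The 10×30 boundary matrix has rank 9 and Smith normal form diag(1,1,1,1,1,1,1,1,1).

∂_2: C_2 → C_1 acts by ∂[p,q,r] = [q,r] − [p,r] + [p,q]. For instance
  ∂[3,5,7] = [5,7] − [3,7] + [3,5],
  ∂[0,5,7] = [5,7] − [0,7] + [0,5].
The 30×20 boundary matrix has rank 20 and Smith normal form diag(1,1,1,1,1,1,1,1,1,1,1,1,1,1,1,1,1,1,1,2).

Computing H_k = (kernel of ∂_k) / (image of ∂_{k+1}):

  H_0: rank C_0 − rank ∂_1 = 10 − 9 = 1, and the invariant factors of ∂_1 are all 1, so H_0 ≅ Z.
  H_1: rank ker ∂_1 − rank ∂_2 = (30 − 9) − 20 = 1, and ∂_2 has invariant factor 2 > 1, so H_1 ≅ Z ⊕ Z/2.
  H_2: rank ker ∂_2 − rank ∂_3 = (20 − 20) − 0 = 0, and there is no ∂_3, so H_2 ≅ 0.

H_0 = Z,  H_1 = Z ⊕ Z/2,  H_2 = 0.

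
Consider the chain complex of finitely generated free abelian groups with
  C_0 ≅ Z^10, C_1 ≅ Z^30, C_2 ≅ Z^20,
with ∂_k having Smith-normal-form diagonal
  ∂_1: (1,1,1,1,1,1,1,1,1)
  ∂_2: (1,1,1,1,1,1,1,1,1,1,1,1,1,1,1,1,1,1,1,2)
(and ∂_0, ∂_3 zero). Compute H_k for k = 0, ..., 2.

H_0 ≅ Z,  H_1 ≅ Z ⊕ Z/2,  H_2 = 0.

H_0: b_0 = 10 − 0 − 9 = 1; torsion from ∂_1 factors > 1: none. So H_0 ≅ Z.
H_1: b_1 = 30 − 9 − 20 = 1; torsion from ∂_2 factors > 1: [2]. So H_1 ≅ Z ⊕ Z/2.
H_2: b_2 = 20 − 20 − 0 = 0; torsion from ∂_3 factors > 1: none. So H_2 ≅ 0.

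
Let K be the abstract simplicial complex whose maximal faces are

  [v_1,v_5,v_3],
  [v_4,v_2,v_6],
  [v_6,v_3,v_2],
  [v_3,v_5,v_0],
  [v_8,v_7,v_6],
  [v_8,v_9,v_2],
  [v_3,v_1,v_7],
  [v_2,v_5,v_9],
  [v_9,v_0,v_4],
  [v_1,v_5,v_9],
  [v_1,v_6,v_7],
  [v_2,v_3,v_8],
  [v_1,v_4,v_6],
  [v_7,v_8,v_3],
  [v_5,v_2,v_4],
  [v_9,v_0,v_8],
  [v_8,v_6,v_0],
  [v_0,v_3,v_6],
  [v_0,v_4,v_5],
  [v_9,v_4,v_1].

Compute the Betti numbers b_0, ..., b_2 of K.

b_0 = 1, b_1 = 1, b_2 = 0.

K has 10 vertices, 30 edges, 20 triangles.
rank ∂_0 = 0, rank ∂_1 = 9 ⇒ b_0 = 10 − 0 − 9 = 1; all invariant factors of ∂_1 are 1 so no torsion. So H_0 = Z.
rank ∂_1 = 9, rank ∂_2 = 20 ⇒ b_1 = 30 − 9 − 20 = 1; ∂_2 has invariant factor(s) [2] giving torsion. So H_1 = Z ⊕ Z/2.
rank ∂_2 = 20, rank ∂_3 = 0 ⇒ b_2 = 20 − 20 − 0 = 0. So H_2 = 0.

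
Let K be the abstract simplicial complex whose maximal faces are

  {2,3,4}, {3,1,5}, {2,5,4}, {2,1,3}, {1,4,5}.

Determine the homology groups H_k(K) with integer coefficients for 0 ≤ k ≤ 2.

H_0 = Z,  H_1 = Z,  H_2 = 0.

Fix the vertex order 1 < 2 < 3 < 4 < 5 and write every simplex with vertices in increasing order. Then dim K = 2 and the simplices of K are:

  0-simplices (5): [1], [2], [3], [4], [5]
  1-simplices (10): [1,2], [1,3], [1,4], [1,5], [2,3], [2,4], [2,5], [3,4], [3,5], [4,5]
  2-simplices (5): [1,2,3], [1,3,5], [1,4,5], [2,3,4], [2,4,5]

Hence C_0 ≅ Z^5, C_1 ≅ Z^10, C_2 ≅ Z^5.

∂_1: C_1 → C_0 sends each edge [p,q] (with p < q) to q − p.
The resulting 5×10 matrix has rank 4, and its Smith normal form has invariant factors (1,1,1,1).

Boundary ∂_2: C_2 → C_1 acts by ∂[p,q,r] = [q,r] − [p,r] + [p,q]. For instance
  ∂[1,3,5] = [3,5] − [1,5] + [1,3],
  ∂[2,4,5] = [4,5] − [2,5] + [2,4].
As a 10×5 matrix over Z this has rank 5, with invariant factors (1,1,1,1,1).

Now H_k = ker ∂_k / im ∂_{k+1}, so:

  H_0: rank C_0 − rank ∂_1 = 5 − 4 = 1, and the invariant factors of ∂_1 are all 1, so H_0 ≅ Z.
  H_1: rank ker ∂_1 − rank ∂_2 = (10 − 4) − 5 = 1, and the invariant factors of ∂_2 are all 1, so H_1 ≅ Z.
  H_2: rank ker ∂_2 − rank ∂_3 = (5 − 5) − 0 = 0, and there is no ∂_3, so H_2 ≅ 0.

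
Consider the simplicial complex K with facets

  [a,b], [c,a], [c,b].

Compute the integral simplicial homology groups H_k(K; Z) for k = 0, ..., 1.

H_0 = Z,  H_1 = Z.

We work with the vertex ordering a < b < c. The simplices of K, each written with vertices in increasing order, are:

  0-simplices (3): a, b, c
  1-simplices (3): ab, ac, bc

so the chain groups are C_0 ≅ Z^3, C_1 ≅ Z^3.

Boundary ∂_1: C_1 → C_0 sends each edge [p,q] (with p < q) to q − p.
The 3×3 boundary matrix has rank 2 and Smith normal form diag(1,1).

Reading off H_k = ker ∂_k / im ∂_{k+1}:

  H_0: rank C_0 − rank ∂_1 = 3 − 2 = 1, and the invariant factors of ∂_1 are all 1, so H_0 ≅ Z.
  H_1: rank ker ∂_1 − rank ∂_2 = (3 − 2) − 0 = 1, and there is no ∂_2, so H_1 ≅ Z.

As a check, the Euler characteristic is 3 − 3 = 0, which agrees with 1 − 1 = 0.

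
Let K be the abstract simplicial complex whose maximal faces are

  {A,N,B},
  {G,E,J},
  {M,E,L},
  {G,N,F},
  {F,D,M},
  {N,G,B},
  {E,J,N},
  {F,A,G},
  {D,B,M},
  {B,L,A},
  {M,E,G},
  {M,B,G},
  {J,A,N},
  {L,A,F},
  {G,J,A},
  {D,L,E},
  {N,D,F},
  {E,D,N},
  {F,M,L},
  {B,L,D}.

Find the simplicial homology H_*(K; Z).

H_0 ≅ Z,  H_1 ≅ Z ⊕ Z/2,  H_2 = 0.

Fix the vertex order A < B < D < E < F < G < J < L < M < N and write every simplex with vertices in increasing order. Then dim K = 2 and the simplices of K are:

  0-simplices (10): A, B, D, E, F, G, J, L, M, N
  1-simplices (30): AB, AF, AG, AJ, AL, AN, BD, BG, BL, BM, BN, DE, DF, DL, DM, DN, EG, EJ, EL, EM, EN, FG, FL, FM, FN, GJ, GM, GN, JN, LM
  2-simplices (20): ABL, ABN, AFG, AFL, AGJ, AJN, BDL, BDM, BGM, BGN, DEL, DEN, DFM, DFN, EGJ, EGM, EJN, ELM, FGN, FLM

Hence C_0 ≅ Z^10, C_1 ≅ Z^30, C_2 ≅ Z^20.

The boundary map ∂_1: C_1 → C_0 maps an edge to its endpoints' difference, ∂[p,q] = q − p.
As a 10×30 matrix over Z this has rank 9, with invariant factors (1,1,1,1,1,1,1,1,1).

The boundary map ∂_2: C_2 → C_1 acts by ∂[p,q,r] = [q,r] − [p,r] + [p,q]. For instance
  ∂EJN = JN − EN + EJ,
  ∂DFM = FM − DM + DF.
The 30×20 boundary matrix has rank 20 and Smith normal form diag(1,1,1,1,1,1,1,1,1,1,1,1,1,1,1,1,1,1,1,2).

Now H_k = ker ∂_k / im ∂_{k+1}, so:

  H_0: rank C_0 − rank ∂_1 = 10 − 9 = 1, and the invariant factors of ∂_1 are all 1, so H_0 = Z.
  H_1: rank ker ∂_1 − rank ∂_2 = (30 − 9) − 20 = 1, and ∂_2 has invariant factor 2 > 1, so H_1 = Z ⊕ Z/2.
  H_2: rank ker ∂_2 − rank ∂_3 = (20 − 20) − 0 = 0, and there is no ∂_3, so H_2 = 0.

As a check, the Euler characteristic is 10 − 30 + 20 = 0, which agrees with 1 − 1 + 0 = 0.
(K is a triangulation of the Klein bottle.)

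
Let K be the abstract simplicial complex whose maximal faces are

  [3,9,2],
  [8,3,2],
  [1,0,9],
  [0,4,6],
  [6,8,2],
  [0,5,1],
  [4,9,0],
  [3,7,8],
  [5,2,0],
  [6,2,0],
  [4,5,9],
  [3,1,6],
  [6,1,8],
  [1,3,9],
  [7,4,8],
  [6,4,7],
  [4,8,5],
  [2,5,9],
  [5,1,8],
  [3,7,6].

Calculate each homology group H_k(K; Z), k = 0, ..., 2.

H_0 ≅ Z,  H_1 ≅ Z ⊕ Z/2Z,  H_2 = 0.

Fix the vertex order 0 < 1 < 2 < 3 < 4 < 5 < 6 < 7 < 8 < 9 and write every simplex with vertices in increasing order. Then dim K = 2 and the simplices of K are:

  0-simplices (10): [0], [1], [2], [3], [4], [5], [6], [7], [8], [9]
  1-simplices (30): (30 of them)
  2-simplices (20): (20 of them)

so the chain groups are C_0 ≅ Z^10, C_1 ≅ Z^30, C_2 ≅ Z^20.

∂_1: C_1 → C_0 is given by ∂[p,q] = [q] − [p].
The resulting 10×30 matrix has rank 9, and its Smith normal form has invariant factors (1,1,1,1,1,1,1,1,1).

The boundary map ∂_2: C_2 → C_1 maps a triangle to the signed sum of its edges. For instance
  ∂[1,3,9] = [3,9] − [1,9] + [1,3],
  ∂[4,7,8] = [7,8] − [4,8] + [4,7].
The 30×20 boundary matrix has rank 20 and Smith normal form diag(1,1,1,1,1,1,1,1,1,1,1,1,1,1,1,1,1,1,1,2).

Computing H_k = (kernel of ∂_k) / (image of ∂_{k+1}):

  H_0: rank C_0 − rank ∂_1 = 10 − 9 = 1, and the invariant factors of ∂_1 are all 1, so H_0 ≅ Z.
  H_1: rank ker ∂_1 − rank ∂_2 = (30 − 9) − 20 = 1, and ∂_2 has invariant factor 2 > 1, so H_1 ≅ Z ⊕ Z/2Z.
  H_2: rank ker ∂_2 − rank ∂_3 = (20 − 20) − 0 = 0, and there is no ∂_3, so H_2 ≅ 0.

As a check, the Euler characteristic is 10 − 30 + 20 = 0, which agrees with 1 − 1 + 0 = 0.
(K is a triangulation of the Klein bottle.)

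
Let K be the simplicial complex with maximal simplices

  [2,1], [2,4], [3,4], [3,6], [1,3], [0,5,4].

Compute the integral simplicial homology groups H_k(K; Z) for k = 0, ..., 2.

H_0 = Z,  H_1 = Z,  H_2 = 0.

K has 7 vertices, 8 edges, 1 triangle.
rank ∂_0 = 0, rank ∂_1 = 6 ⇒ b_0 = 7 − 0 − 6 = 1; all invariant factors of ∂_1 are 1 so no torsion. So H_0 = Z.
rank ∂_1 = 6, rank ∂_2 = 1 ⇒ b_1 = 8 − 6 − 1 = 1; all invariant factors of ∂_2 are 1 so no torsion. So H_1 = Z.
rank ∂_2 = 1, rank ∂_3 = 0 ⇒ b_2 = 1 − 1 − 0 = 0. So H_2 = 0.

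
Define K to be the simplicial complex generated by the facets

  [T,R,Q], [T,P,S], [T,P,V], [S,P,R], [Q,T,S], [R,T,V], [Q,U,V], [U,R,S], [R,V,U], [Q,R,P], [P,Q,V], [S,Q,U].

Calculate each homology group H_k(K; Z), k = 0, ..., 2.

H_0 = Z,  H_1 = Z/2,  H_2 = 0.

Fix the vertex order P < Q < R < S < T < U < V and write every simplex with vertices in increasing order. Then dim K = 2 and the simplices of K are:

  0-simplices (7): P, Q, R, S, T, U, V
  1-simplices (18): PQ, PR, PS, PT, PV, QR, QS, QT, QU, QV, RS, RT, RU, RV, ST, SU, TV, UV
  2-simplices (12): PQR, PQV, PRS, PST, PTV, QRT, QST, QSU, QUV, RSU, RTV, RUV

Hence C_0 ≅ Z^7, C_1 ≅ Z^18, C_2 ≅ Z^12.

∂_1: C_1 → C_0 maps an edge to its endpoints' difference, ∂[p,q] = q − p. For instance
  ∂PS = S − P.
The resulting 7×18 matrix has rank 6, and its Smith normal form has invariant factors (1,1,1,1,1,1).

Boundary ∂_2: C_2 → C_1 sends each 2-simplex [p,q,r] to [q,r] − [p,r] + [p,q]. For instance
  ∂QRT = RT − QT + QR,
  ∂PST = ST − PT + PS.
As a 18×12 matrix over Z this has rank 12, with invariant factors (1,1,1,1,1,1,1,1,1,1,1,2).

Reading off H_k = ker ∂_k / im ∂_{k+1}:

  H_0: rank C_0 − rank ∂_1 = 7 − 6 = 1, and the invariant factors of ∂_1 are all 1, so H_0 = Z.
  H_1: rank ker ∂_1 − rank ∂_2 = (18 − 6) − 12 = 0, and ∂_2 has invariant factor 2 > 1, so H_1 = Z/2.
  H_2: rank ker ∂_2 − rank ∂_3 = (12 − 12) − 0 = 0, and there is no ∂_3, so H_2 = 0.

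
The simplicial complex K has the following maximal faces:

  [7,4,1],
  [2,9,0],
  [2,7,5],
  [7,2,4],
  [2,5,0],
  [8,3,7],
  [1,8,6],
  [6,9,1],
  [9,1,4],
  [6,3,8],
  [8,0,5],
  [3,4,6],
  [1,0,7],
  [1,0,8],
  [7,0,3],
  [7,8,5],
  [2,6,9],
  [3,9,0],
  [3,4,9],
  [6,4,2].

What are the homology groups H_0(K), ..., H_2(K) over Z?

H_0 = Z,  H_1 = Z ⊕ Z/2,  H_2 = 0.

Take the total order 0 < 1 < 2 < 3 < 4 < 5 < 6 < 7 < 8 < 9 on the vertex set. Then K (dimension 2) consists of the simplices:

  0-simplices (10): [0], [1], [2], [3], [4], [5], [6], [7], [8], [9]
  1-simplices (30): (30 of them)
  2-simplices (20): (20 of them)

Hence C_0 ≅ Z^10, C_1 ≅ Z^30, C_2 ≅ Z^20.

The boundary map ∂_1: C_1 → C_0 is given by ∂[p,q] = [q] − [p]. For instance
  ∂[3,7] = [7] − [3].
This gives a 10×30 integer matrix of rank 9; reducing to Smith normal form yields diagonal entries (1,1,1,1,1,1,1,1,1).

∂_2: C_2 → C_1 acts by ∂[p,q,r] = [q,r] − [p,r] + [p,q]. For instance
  ∂[2,4,6] = [4,6] − [2,6] + [2,4],
  ∂[3,6,8] = [6,8] − [3,8] + [3,6].
This gives a 30×20 integer matrix of rank 20; reducing to Smith normal form yields diagonal entries (1,1,1,1,1,1,1,1,1,1,1,1,1,1,1,1,1,1,1,2).

Computing H_k = (kernel of ∂_k) / (image of ∂_{k+1}):

  H_0: rank C_0 − rank ∂_1 = 10 − 9 = 1, and the invariant factors of ∂_1 are all 1, so H_0 = Z.
  H_1: rank ker ∂_1 − rank ∂_2 = (30 − 9) − 20 = 1, and ∂_2 has invariant factor 2 > 1, so H_1 = Z ⊕ Z/2.
  H_2: rank ker ∂_2 − rank ∂_3 = (20 − 20) − 0 = 0, and there is no ∂_3, so H_2 = 0.

As a check, the Euler characteristic is 10 − 30 + 20 = 0, which agrees with 1 − 1 + 0 = 0.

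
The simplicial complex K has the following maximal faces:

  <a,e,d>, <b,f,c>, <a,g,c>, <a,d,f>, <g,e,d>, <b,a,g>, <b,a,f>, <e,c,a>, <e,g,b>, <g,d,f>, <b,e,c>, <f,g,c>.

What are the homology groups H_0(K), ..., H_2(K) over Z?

H_0 ≅ Z,  H_1 ≅ Z/2,  H_2 = 0.

Order the vertices as a < b < c < d < e < f < g. Listing each simplex with vertices in this order, K has dimension 2 with simplices:

  0-simplices (7): a, b, c, d, e, f, g
  1-simplices (18): ab, ac, ad, ae, af, ag, bc, be, bf, bg, ce, cf, cg, de, df, dg, eg, fg
  2-simplices (12): abf, abg, ace, acg, ade, adf, bce, bcf, beg, cfg, deg, dfg

giving chain groups C_0 ≅ Z^7, C_1 ≅ Z^18, C_2 ≅ Z^12.

The boundary map ∂_1: C_1 → C_0 maps an edge to its endpoints' difference, ∂[p,q] = q − p. For instance
  ∂ab = b − a.
The 7×18 boundary matrix has rank 6 and Smith normal form diag(1,1,1,1,1,1).

Boundary ∂_2: C_2 → C_1 maps a triangle to the signed sum of its edges. For instance
  ∂abg = bg − ag + ab,
  ∂acg = cg − ag + ac.
As a 18×12 matrix over Z this has rank 12, with invariant factors (1,1,1,1,1,1,1,1,1,1,1,2).

From H_k ≅ ker(∂_k) / im(∂_{k+1}) we obtain:

  H_0: rank C_0 − rank ∂_1 = 7 − 6 = 1, and the invariant factors of ∂_1 are all 1, so H_0 ≅ Z.
  H_1: rank ker ∂_1 − rank ∂_2 = (18 − 6) − 12 = 0, and ∂_2 has invariant factor 2 > 1, so H_1 ≅ Z/2.
  H_2: rank ker ∂_2 − rank ∂_3 = (12 − 12) − 0 = 0, and there is no ∂_3, so H_2 ≅ 0.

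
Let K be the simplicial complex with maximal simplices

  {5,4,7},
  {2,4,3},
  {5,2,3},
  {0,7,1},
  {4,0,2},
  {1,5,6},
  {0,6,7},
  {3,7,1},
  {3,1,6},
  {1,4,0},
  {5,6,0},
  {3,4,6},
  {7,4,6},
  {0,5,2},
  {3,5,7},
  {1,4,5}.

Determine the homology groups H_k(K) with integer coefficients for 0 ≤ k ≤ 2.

H_0 = Z,  H_1 = Z^2,  H_2 = Z.

We work with the vertex ordering 0 < 1 < 2 < 3 < 4 < 5 < 6 < 7. The simplices of K, each written with vertices in increasing order, are:

  0-simplices (8): [0], [1], [2], [3], [4], [5], [6], [7]
  1-simplices (24): (24 of them)
  2-simplices (16): [0,1,4], [0,1,7], [0,2,4], [0,2,5], [0,5,6], [0,6,7], [1,3,6], [1,3,7], [1,4,5], [1,5,6], [2,3,4], [2,3,5], [3,4,6], [3,5,7], [4,5,7], [4,6,7]

Hence C_0 ≅ Z^8, C_1 ≅ Z^24, C_2 ≅ Z^16.

Boundary ∂_1: C_1 → C_0 maps an edge to its endpoints' difference, ∂[p,q] = q − p.
The resulting 8×24 matrix has rank 7, and its Smith normal form has invariant factors (1,1,1,1,1,1,1).

∂_2: C_2 → C_1 acts by ∂[p,q,r] = [q,r] − [p,r] + [p,q]. For instance
  ∂[3,4,6] = [4,6] − [3,6] + [3,4],
  ∂[0,5,6] = [5,6] − [0,6] + [0,5].
The 24×16 boundary matrix has rank 15 and Smith normal form diag(1,1,1,1,1,1,1,1,1,1,1,1,1,1,1).

Computing H_k = (kernel of ∂_k) / (image of ∂_{k+1}):

  H_0: rank C_0 − rank ∂_1 = 8 − 7 = 1, and the invariant factors of ∂_1 are all 1, so H_0 ≅ Z.
  H_1: rank ker ∂_1 − rank ∂_2 = (24 − 7) − 15 = 2, and the invariant factors of ∂_2 are all 1, so H_1 ≅ Z^2.
  H_2: rank ker ∂_2 − rank ∂_3 = (16 − 15) − 0 = 1, and there is no ∂_3, so H_2 ≅ Z.

As a check, the Euler characteristic is 8 − 24 + 16 = 0, which agrees with 1 − 2 + 1 = 0.
(K is a triangulation of the torus T^2.)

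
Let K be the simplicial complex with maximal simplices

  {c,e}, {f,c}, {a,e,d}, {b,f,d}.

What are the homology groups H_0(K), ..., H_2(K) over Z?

K has 6 vertices, 8 edges, 2 triangles.
rank ∂_0 = 0, rank ∂_1 = 5 ⇒ b_0 = 6 − 0 − 5 = 1; all invariant factors of ∂_1 are 1 so no torsion. So H_0 ≅ Z.
rank ∂_1 = 5, rank ∂_2 = 2 ⇒ b_1 = 8 − 5 − 2 = 1; all invariant factors of ∂_2 are 1 so no torsion. So H_1 ≅ Z.
rank ∂_2 = 2, rank ∂_3 = 0 ⇒ b_2 = 2 − 2 − 0 = 0. So H_2 ≅ 0.

H_0 = Z,  H_1 = Z,  H_2 = 0.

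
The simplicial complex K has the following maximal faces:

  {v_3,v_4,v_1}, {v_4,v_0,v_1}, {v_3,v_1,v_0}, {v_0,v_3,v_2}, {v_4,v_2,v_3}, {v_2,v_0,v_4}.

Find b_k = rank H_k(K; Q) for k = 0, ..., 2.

b_0 = 1, b_1 = 0, b_2 = 1.

Fix the vertex order v_0 < v_1 < v_2 < v_3 < v_4 and write every simplex with vertices in increasing order. Then dim K = 2 and the simplices of K are:

  0-simplices (5): [v_0], [v_1], [v_2], [v_3], [v_4]
  1-simplices (9): [v_0,v_1], [v_0,v_2], [v_0,v_3], [v_0,v_4], [v_1,v_3], [v_1,v_4], [v_2,v_3], [v_2,v_4], [v_3,v_4]
  2-simplices (6): [v_0,v_1,v_3], [v_0,v_1,v_4], [v_0,v_2,v_3], [v_0,v_2,v_4], [v_1,v_3,v_4], [v_2,v_3,v_4]

so the chain groups are C_0 ≅ Z^5, C_1 ≅ Z^9, C_2 ≅ Z^6.

Boundary ∂_1: C_1 → C_0 is given by ∂[p,q] = [q] − [p]. For instance
  ∂[v_3,v_4] = [v_4] − [v_3].
This gives a 5×9 integer matrix of rank 4; reducing to Smith normal form yields diagonal entries (1,1,1,1).

The boundary map ∂_2: C_2 → C_1 acts by ∂[p,q,r] = [q,r] − [p,r] + [p,q]. For instance
  ∂[v_0,v_2,v_3] = [v_2,v_3] − [v_0,v_3] + [v_0,v_2],
  ∂[v_0,v_2,v_4] = [v_2,v_4] − [v_0,v_4] + [v_0,v_2].
As a 9×6 matrix over Z this has rank 5, with invariant factors (1,1,1,1,1).

Reading off H_k = ker ∂_k / im ∂_{k+1}:

  H_0: rank C_0 − rank ∂_1 = 5 − 4 = 1, and the invariant factors of ∂_1 are all 1, so H_0 = Z.
  H_1: rank ker ∂_1 − rank ∂_2 = (9 − 4) − 5 = 0, and the invariant factors of ∂_2 are all 1, so H_1 = 0.
  H_2: rank ker ∂_2 − rank ∂_3 = (6 − 5) − 0 = 1, and there is no ∂_3, so H_2 = Z.

Hence the Betti numbers are b_0 = 1, b_1 = 0, b_2 = 1.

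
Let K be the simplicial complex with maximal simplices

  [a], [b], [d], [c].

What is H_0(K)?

Order the vertices as a < b < c < d. Listing each simplex with vertices in this order, K has dimension 0 with simplices:

  0-simplices (4): a, b, c, d

giving chain groups C_0 ≅ Z^4.

Now H_k = ker ∂_k / im ∂_{k+1}, so:

  H_0: rank C_0 − rank ∂_1 = 4 − 0 = 4, and there is no ∂_1, so H_0 = Z^4.

H_0 ≅ Z^4.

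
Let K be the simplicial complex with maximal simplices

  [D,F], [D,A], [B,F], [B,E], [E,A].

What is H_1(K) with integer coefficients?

Order the vertices as A < B < D < E < F. Listing each simplex with vertices in this order, K has dimension 1 with simplices:

  0-simplices (5): A, B, D, E, F
  1-simplices (5): AD, AE, BE, BF, DF

so the chain groups are C_0 ≅ Z^5, C_1 ≅ Z^5.

The boundary map ∂_1: C_1 → C_0 maps an edge to its endpoints' difference, ∂[p,q] = q − p. For instance
  ∂AD = D − A.
As a 5×5 matrix over Z this has rank 4, with invariant factors (1,1,1,1).

Reading off H_k = ker ∂_k / im ∂_{k+1}:

  H_1: rank ker ∂_1 − rank ∂_2 = (5 − 4) − 0 = 1, and there is no ∂_2, so H_1 = Z.

H_1 ≅ Z.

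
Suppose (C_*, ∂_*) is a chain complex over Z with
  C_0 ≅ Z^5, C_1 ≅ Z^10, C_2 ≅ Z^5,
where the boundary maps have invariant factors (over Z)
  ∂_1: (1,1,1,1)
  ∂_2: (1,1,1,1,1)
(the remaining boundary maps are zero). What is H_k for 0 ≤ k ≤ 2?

H_0: b_0 = 5 − 0 − 4 = 1; torsion from ∂_1 factors > 1: none. So H_0 = Z.
H_1: b_1 = 10 − 4 − 5 = 1; torsion from ∂_2 factors > 1: none. So H_1 = Z.
H_2: b_2 = 5 − 5 − 0 = 0; torsion from ∂_3 factors > 1: none. So H_2 = 0.

H_0 = Z,  H_1 = Z,  H_2 = 0.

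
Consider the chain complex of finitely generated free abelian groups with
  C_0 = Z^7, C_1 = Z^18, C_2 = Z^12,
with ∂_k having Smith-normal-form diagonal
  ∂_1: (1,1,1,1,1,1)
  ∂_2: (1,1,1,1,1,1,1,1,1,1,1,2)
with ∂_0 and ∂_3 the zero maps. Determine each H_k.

H_0: b_0 = 7 − 0 − 6 = 1; torsion from ∂_1 factors > 1: none. So H_0 ≅ Z.
H_1: b_1 = 18 − 6 − 12 = 0; torsion from ∂_2 factors > 1: [2]. So H_1 ≅ Z/2Z.
H_2: b_2 = 12 − 12 − 0 = 0; torsion from ∂_3 factors > 1: none. So H_2 ≅ 0.

H_0 ≅ Z,  H_1 ≅ Z/2Z,  H_2 = 0.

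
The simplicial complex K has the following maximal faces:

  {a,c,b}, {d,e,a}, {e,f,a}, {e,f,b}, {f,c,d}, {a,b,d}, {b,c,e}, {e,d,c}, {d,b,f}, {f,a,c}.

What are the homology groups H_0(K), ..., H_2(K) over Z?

We work with the vertex ordering a < b < c < d < e < f. The simplices of K, each written with vertices in increasing order, are:

  0-simplices (6): a, b, c, d, e, f
  1-simplices (15): ab, ac, ad, ae, af, bc, bd, be, bf, cd, ce, cf, de, df, ef
  2-simplices (10): abc, abd, acf, ade, aef, bce, bdf, bef, cde, cdf

Hence C_0 ≅ Z^6, C_1 ≅ Z^15, C_2 ≅ Z^10.

Boundary ∂_1: C_1 → C_0 maps an edge to its endpoints' difference, ∂[p,q] = q − p. For instance
  ∂df = f − d.
The 6×15 boundary matrix has rank 5 and Smith normal form diag(1,1,1,1,1).

The boundary map ∂_2: C_2 → C_1 sends each 2-simplex [p,q,r] to [q,r] − [p,r] + [p,q]. For instance
  ∂bdf = df − bf + bd,
  ∂ade = de − ae + ad.
The 15×10 boundary matrix has rank 10 and Smith normal form diag(1,1,1,1,1,1,1,1,1,2).

Reading off H_k = ker ∂_k / im ∂_{k+1}:

  H_0: rank C_0 − rank ∂_1 = 6 − 5 = 1, and the invariant factors of ∂_1 are all 1, so H_0 ≅ Z.
  H_1: rank ker ∂_1 − rank ∂_2 = (15 − 5) − 10 = 0, and ∂_2 has invariant factor 2 > 1, so H_1 ≅ Z/2.
  H_2: rank ker ∂_2 − rank ∂_3 = (10 − 10) − 0 = 0, and there is no ∂_3, so H_2 ≅ 0.

As a check, the Euler characteristic is 6 − 15 + 10 = 1, which agrees with 1 − 0 + 0 = 1.

H_0 = Z,  H_1 = Z/2,  H_2 = 0.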